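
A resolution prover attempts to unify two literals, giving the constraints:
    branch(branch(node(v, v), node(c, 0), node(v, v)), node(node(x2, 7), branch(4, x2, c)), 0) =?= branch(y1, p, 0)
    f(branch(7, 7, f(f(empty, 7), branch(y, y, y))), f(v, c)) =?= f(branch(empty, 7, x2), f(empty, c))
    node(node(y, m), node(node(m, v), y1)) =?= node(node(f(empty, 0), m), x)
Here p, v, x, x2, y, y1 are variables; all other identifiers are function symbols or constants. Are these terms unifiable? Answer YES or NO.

NO

Decompose branch/3: branch(node(v, v), node(c, 0), node(v, v)) =?= y1,  node(node(x2, 7), branch(4, x2, c)) =?= p,  0 =?= 0.
Bind y1 := branch(node(v, v), node(c, 0), node(v, v)); substituting into the one remaining equation that mentions y1 gives: node(node(y, m), node(node(m, v), branch(node(v, v), node(c, 0), node(v, v)))) =?= node(node(f(empty, 0), m), x).
Bind p := node(node(x2, 7), branch(4, x2, c)); no other remaining equation mentions p.
Delete trivial equation 0 =?= 0.
Decompose f/2: branch(7, 7, f(f(empty, 7), branch(y, y, y))) =?= branch(empty, 7, x2),  f(v, c) =?= f(empty, c).
Decompose branch/3: 7 =?= empty,  7 =?= 7,  f(f(empty, 7), branch(y, y, y)) =?= x2.
Clash: constants 7 and empty differ; no unifier exists.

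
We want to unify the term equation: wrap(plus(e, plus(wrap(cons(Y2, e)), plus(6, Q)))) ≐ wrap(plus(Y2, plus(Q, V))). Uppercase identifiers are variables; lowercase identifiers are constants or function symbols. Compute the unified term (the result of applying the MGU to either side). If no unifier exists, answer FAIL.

Decompose wrap/1: plus(e, plus(wrap(cons(Y2, e)), plus(6, Q))) ≐ plus(Y2, plus(Q, V)).
Decompose plus/2: e ≐ Y2,  plus(wrap(cons(Y2, e)), plus(6, Q)) ≐ plus(Q, V).
Bind Y2 := e; substituting into the remaining equation gives: plus(wrap(cons(e, e)), plus(6, Q)) ≐ plus(Q, V).
Decompose plus/2: wrap(cons(e, e)) ≐ Q,  plus(6, Q) ≐ V.
Bind Q := wrap(cons(e, e)); substituting into the remaining equation gives: plus(6, wrap(cons(e, e))) ≐ V.
Bind V := plus(6, wrap(cons(e, e))).
Applying the MGU to either side gives wrap(plus(e, plus(wrap(cons(e, e)), plus(6, wrap(cons(e, e)))))).

wrap(plus(e, plus(wrap(cons(e, e)), plus(6, wrap(cons(e, e))))))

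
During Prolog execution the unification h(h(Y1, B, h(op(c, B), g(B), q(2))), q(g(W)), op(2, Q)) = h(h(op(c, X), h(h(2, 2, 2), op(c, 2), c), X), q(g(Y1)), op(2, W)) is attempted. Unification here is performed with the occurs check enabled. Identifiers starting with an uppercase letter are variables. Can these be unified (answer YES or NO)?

YES

Decompose h/3: h(Y1, B, h(op(c, B), g(B), q(2))) = h(op(c, X), h(h(2, 2, 2), op(c, 2), c), X),  q(g(W)) = q(g(Y1)),  op(2, Q) = op(2, W).
Decompose h/3: Y1 = op(c, X),  B = h(h(2, 2, 2), op(c, 2), c),  h(op(c, B), g(B), q(2)) = X.
Bind Y1 := op(c, X); substituting into the one remaining equation that mentions Y1 gives: q(g(W)) = q(g(op(c, X))).
Bind B := h(h(2, 2, 2), op(c, 2), c); substituting into the one remaining equation that mentions B gives: h(op(c, h(h(2, 2, 2), op(c, 2), c)), g(h(h(2, 2, 2), op(c, 2), c)), q(2)) = X.
Bind X := h(op(c, h(h(2, 2, 2), op(c, 2), c)), g(h(h(2, 2, 2), op(c, 2), c)), q(2)); substituting into the one remaining equation that mentions X gives: q(g(W)) = q(g(op(c, h(op(c, h(h(2, 2, 2), op(c, 2), c)), g(h(h(2, 2, 2), op(c, 2), c)), q(2))))). Substituting into the earlier binding gives Y1 := op(c, h(op(c, h(h(2, 2, 2), op(c, 2), c)), g(h(h(2, 2, 2), op(c, 2), c)), q(2))).
Decompose q/1: g(W) = g(op(c, h(op(c, h(h(2, 2, 2), op(c, 2), c)), g(h(h(2, 2, 2), op(c, 2), c)), q(2)))).
Decompose g/1: W = op(c, h(op(c, h(h(2, 2, 2), op(c, 2), c)), g(h(h(2, 2, 2), op(c, 2), c)), q(2))).
Bind W := op(c, h(op(c, h(h(2, 2, 2), op(c, 2), c)), g(h(h(2, 2, 2), op(c, 2), c)), q(2))); substituting into the remaining equation gives: op(2, Q) = op(2, op(c, h(op(c, h(h(2, 2, 2), op(c, 2), c)), g(h(h(2, 2, 2), op(c, 2), c)), q(2)))).
Decompose op/2: 2 = 2,  Q = op(c, h(op(c, h(h(2, 2, 2), op(c, 2), c)), g(h(h(2, 2, 2), op(c, 2), c)), q(2))).
Delete trivial equation 2 = 2.
Bind Q := op(c, h(op(c, h(h(2, 2, 2), op(c, 2), c)), g(h(h(2, 2, 2), op(c, 2), c)), q(2))).
No equations remain and no clash or occurs-check failure arose, so a unifier exists.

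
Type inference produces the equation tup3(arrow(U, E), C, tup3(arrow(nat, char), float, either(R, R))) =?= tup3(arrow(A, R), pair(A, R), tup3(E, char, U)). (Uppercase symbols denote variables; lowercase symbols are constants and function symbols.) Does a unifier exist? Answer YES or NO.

Decompose tup3/3: arrow(U, E) =?= arrow(A, R),  C =?= pair(A, R),  tup3(arrow(nat, char), float, either(R, R)) =?= tup3(E, char, U).
Decompose arrow/2: U =?= A,  E =?= R.
Bind U := A; substituting into the one remaining equation that mentions U gives: tup3(arrow(nat, char), float, either(R, R)) =?= tup3(E, char, A).
Bind E := R; substituting into the one remaining equation that mentions E gives: tup3(arrow(nat, char), float, either(R, R)) =?= tup3(R, char, A).
Bind C := pair(A, R); no other remaining equation mentions C.
Decompose tup3/3: arrow(nat, char) =?= R,  float =?= char,  either(R, R) =?= A.
Bind R := arrow(nat, char); substituting into the one remaining equation that mentions R gives: either(arrow(nat, char), arrow(nat, char)) =?= A. Substituting into the earlier bindings gives E := arrow(nat, char), C := pair(A, arrow(nat, char)).
Clash: constants float and char differ; no unifier exists.

NO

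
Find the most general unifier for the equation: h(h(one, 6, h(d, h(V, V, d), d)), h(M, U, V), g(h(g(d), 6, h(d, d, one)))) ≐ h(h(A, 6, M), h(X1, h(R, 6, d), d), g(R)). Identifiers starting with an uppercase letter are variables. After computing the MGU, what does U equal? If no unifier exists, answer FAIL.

Decompose h/3: h(one, 6, h(d, h(V, V, d), d)) ≐ h(A, 6, M),  h(M, U, V) ≐ h(X1, h(R, 6, d), d),  g(h(g(d), 6, h(d, d, one))) ≐ g(R).
Decompose h/3: one ≐ A,  6 ≐ 6,  h(d, h(V, V, d), d) ≐ M.
Bind A := one; no other remaining equation mentions A.
Delete trivial equation 6 ≐ 6.
Bind M := h(d, h(V, V, d), d); substituting into the one remaining equation that mentions M gives: h(h(d, h(V, V, d), d), U, V) ≐ h(X1, h(R, 6, d), d).
Decompose h/3: h(d, h(V, V, d), d) ≐ X1,  U ≐ h(R, 6, d),  V ≐ d.
Bind X1 := h(d, h(V, V, d), d); no other remaining equation mentions X1.
Bind U := h(R, 6, d); no other remaining equation mentions U.
Bind V := d; no other remaining equation mentions V. Substituting into the earlier bindings gives M := h(d, h(d, d, d), d), X1 := h(d, h(d, d, d), d).
Decompose g/1: h(g(d), 6, h(d, d, one)) ≐ R.
Bind R := h(g(d), 6, h(d, d, one)). Substituting into the earlier binding gives U := h(h(g(d), 6, h(d, d, one)), 6, d).
MGU = { A ↦ one, M ↦ h(d, h(d, d, d), d), X1 ↦ h(d, h(d, d, d), d), U ↦ h(h(g(d), 6, h(d, d, one)), 6, d), V ↦ d, R ↦ h(g(d), 6, h(d, d, one)) }, so U ↦ h(h(g(d), 6, h(d, d, one)), 6, d).

h(h(g(d), 6, h(d, d, one)), 6, d)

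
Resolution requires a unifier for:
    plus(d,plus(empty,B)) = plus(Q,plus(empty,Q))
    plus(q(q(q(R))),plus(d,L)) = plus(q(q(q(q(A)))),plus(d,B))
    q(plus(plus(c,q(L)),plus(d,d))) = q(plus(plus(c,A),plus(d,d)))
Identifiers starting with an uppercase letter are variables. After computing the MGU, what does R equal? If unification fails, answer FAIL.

q(q(d))

Decompose plus/2: d = Q,  plus(empty,B) = plus(empty,Q).
Bind Q := d; substituting into the one remaining equation that mentions Q gives: plus(empty,B) = plus(empty,d).
Decompose plus/2: empty = empty,  B = d.
Delete trivial equation empty = empty.
Bind B := d; substituting into the one remaining equation that mentions B gives: plus(q(q(q(R))),plus(d,L)) = plus(q(q(q(q(A)))),plus(d,d)).
Decompose plus/2: q(q(q(R))) = q(q(q(q(A)))),  plus(d,L) = plus(d,d).
Decompose q/1: q(q(R)) = q(q(q(A))).
Decompose q/1: q(R) = q(q(A)).
Decompose q/1: R = q(A).
Bind R := q(A); no other remaining equation mentions R.
Decompose plus/2: d = d,  L = d.
Delete trivial equation d = d.
Bind L := d; substituting into the remaining equation gives: q(plus(plus(c,q(d)),plus(d,d))) = q(plus(plus(c,A),plus(d,d))).
Decompose q/1: plus(plus(c,q(d)),plus(d,d)) = plus(plus(c,A),plus(d,d)).
Decompose plus/2: plus(c,q(d)) = plus(c,A),  plus(d,d) = plus(d,d).
Decompose plus/2: c = c,  q(d) = A.
Delete trivial equation c = c.
Bind A := q(d); no other remaining equation mentions A. Substituting into the earlier binding gives R := q(q(d)).
Delete trivial equation plus(d,d) = plus(d,d).
MGU = { Q := d, B := d, R := q(q(d)), L := d, A := q(d) }, so R := q(q(d)).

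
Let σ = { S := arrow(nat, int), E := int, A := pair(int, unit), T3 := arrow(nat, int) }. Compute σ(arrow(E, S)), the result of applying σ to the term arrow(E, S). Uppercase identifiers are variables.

Replace each occurrence of S with arrow(nat, int).
Replace each occurrence of E with int.
Result: arrow(int, arrow(nat, int)).

arrow(int, arrow(nat, int))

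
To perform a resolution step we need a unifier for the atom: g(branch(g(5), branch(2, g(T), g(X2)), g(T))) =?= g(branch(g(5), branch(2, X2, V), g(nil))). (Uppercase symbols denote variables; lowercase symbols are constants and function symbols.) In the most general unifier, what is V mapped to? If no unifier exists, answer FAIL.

g(g(nil))

Decompose g/1: branch(g(5), branch(2, g(T), g(X2)), g(T)) =?= branch(g(5), branch(2, X2, V), g(nil)).
Decompose branch/3: g(5) =?= g(5),  branch(2, g(T), g(X2)) =?= branch(2, X2, V),  g(T) =?= g(nil).
Delete trivial equation g(5) =?= g(5).
Decompose branch/3: 2 =?= 2,  g(T) =?= X2,  g(X2) =?= V.
Delete trivial equation 2 =?= 2.
Bind X2 := g(T); substituting into the one remaining equation that mentions X2 gives: g(g(T)) =?= V.
Bind V := g(g(T)); no other remaining equation mentions V.
Decompose g/1: T =?= nil.
Bind T := nil. Substituting into the earlier bindings gives X2 := g(nil), V := g(g(nil)).
MGU = { X2 ↦ g(nil), V ↦ g(g(nil)), T ↦ nil }, so V ↦ g(g(nil)).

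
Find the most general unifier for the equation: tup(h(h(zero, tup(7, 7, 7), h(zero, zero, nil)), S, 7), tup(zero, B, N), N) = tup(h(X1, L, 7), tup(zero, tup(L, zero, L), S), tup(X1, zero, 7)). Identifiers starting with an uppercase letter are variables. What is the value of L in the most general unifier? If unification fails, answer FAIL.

tup(h(zero, tup(7, 7, 7), h(zero, zero, nil)), zero, 7)

Decompose tup/3: h(h(zero, tup(7, 7, 7), h(zero, zero, nil)), S, 7) = h(X1, L, 7),  tup(zero, B, N) = tup(zero, tup(L, zero, L), S),  N = tup(X1, zero, 7).
Decompose h/3: h(zero, tup(7, 7, 7), h(zero, zero, nil)) = X1,  S = L,  7 = 7.
Bind X1 := h(zero, tup(7, 7, 7), h(zero, zero, nil)); substituting into the one remaining equation that mentions X1 gives: N = tup(h(zero, tup(7, 7, 7), h(zero, zero, nil)), zero, 7).
Bind S := L; substituting into the one remaining equation that mentions S gives: tup(zero, B, N) = tup(zero, tup(L, zero, L), L).
Delete trivial equation 7 = 7.
Decompose tup/3: zero = zero,  B = tup(L, zero, L),  N = L.
Delete trivial equation zero = zero.
Bind B := tup(L, zero, L); no other remaining equation mentions B.
Bind N := L; substituting into the remaining equation gives: L = tup(h(zero, tup(7, 7, 7), h(zero, zero, nil)), zero, 7).
Bind L := tup(h(zero, tup(7, 7, 7), h(zero, zero, nil)), zero, 7). Substituting into the earlier bindings gives S := tup(h(zero, tup(7, 7, 7), h(zero, zero, nil)), zero, 7), B := tup(tup(h(zero, tup(7, 7, 7), h(zero, zero, nil)), zero, 7), zero, tup(h(zero, tup(7, 7, 7), h(zero, zero, nil)), zero, 7)), N := tup(h(zero, tup(7, 7, 7), h(zero, zero, nil)), zero, 7).
MGU = { X1 -> h(zero, tup(7, 7, 7), h(zero, zero, nil)), S -> tup(h(zero, tup(7, 7, 7), h(zero, zero, nil)), zero, 7), B -> tup(tup(h(zero, tup(7, 7, 7), h(zero, zero, nil)), zero, 7), zero, tup(h(zero, tup(7, 7, 7), h(zero, zero, nil)), zero, 7)), N -> tup(h(zero, tup(7, 7, 7), h(zero, zero, nil)), zero, 7), L -> tup(h(zero, tup(7, 7, 7), h(zero, zero, nil)), zero, 7) }, so L -> tup(h(zero, tup(7, 7, 7), h(zero, zero, nil)), zero, 7).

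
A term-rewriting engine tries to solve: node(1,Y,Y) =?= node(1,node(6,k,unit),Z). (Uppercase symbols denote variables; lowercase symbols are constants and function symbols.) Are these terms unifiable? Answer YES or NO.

YES

Decompose node/3: 1 =?= 1,  Y =?= node(6,k,unit),  Y =?= Z.
Delete trivial equation 1 =?= 1.
Bind Y := node(6,k,unit); substituting into the remaining equation gives: node(6,k,unit) =?= Z.
Bind Z := node(6,k,unit).
No equations remain and no clash or occurs-check failure arose, so a unifier exists.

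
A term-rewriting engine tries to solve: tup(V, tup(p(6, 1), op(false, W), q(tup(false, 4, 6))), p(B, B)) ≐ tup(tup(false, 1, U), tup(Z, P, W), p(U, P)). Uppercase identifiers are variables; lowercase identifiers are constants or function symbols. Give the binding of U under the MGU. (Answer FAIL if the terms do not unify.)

op(false, q(tup(false, 4, 6)))

Decompose tup/3: V ≐ tup(false, 1, U),  tup(p(6, 1), op(false, W), q(tup(false, 4, 6))) ≐ tup(Z, P, W),  p(B, B) ≐ p(U, P).
Bind V := tup(false, 1, U); no other remaining equation mentions V.
Decompose tup/3: p(6, 1) ≐ Z,  op(false, W) ≐ P,  q(tup(false, 4, 6)) ≐ W.
Bind Z := p(6, 1); no other remaining equation mentions Z.
Bind P := op(false, W); substituting into the one remaining equation that mentions P gives: p(B, B) ≐ p(U, op(false, W)).
Bind W := q(tup(false, 4, 6)); substituting into the remaining equation gives: p(B, B) ≐ p(U, op(false, q(tup(false, 4, 6)))). Substituting into the earlier binding gives P := op(false, q(tup(false, 4, 6))).
Decompose p/2: B ≐ U,  B ≐ op(false, q(tup(false, 4, 6))).
Bind B := U; substituting into the remaining equation gives: U ≐ op(false, q(tup(false, 4, 6))).
Bind U := op(false, q(tup(false, 4, 6))). Substituting into the earlier bindings gives V := tup(false, 1, op(false, q(tup(false, 4, 6)))), B := op(false, q(tup(false, 4, 6))).
MGU = { V := tup(false, 1, op(false, q(tup(false, 4, 6)))), Z := p(6, 1), P := op(false, q(tup(false, 4, 6))), W := q(tup(false, 4, 6)), B := op(false, q(tup(false, 4, 6))), U := op(false, q(tup(false, 4, 6))) }, so U := op(false, q(tup(false, 4, 6))).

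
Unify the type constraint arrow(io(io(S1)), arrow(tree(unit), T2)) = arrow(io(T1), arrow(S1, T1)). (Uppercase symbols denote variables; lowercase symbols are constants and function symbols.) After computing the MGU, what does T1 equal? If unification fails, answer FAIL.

io(tree(unit))

Decompose arrow/2: io(io(S1)) = io(T1),  arrow(tree(unit), T2) = arrow(S1, T1).
Decompose io/1: io(S1) = T1.
Bind T1 := io(S1); substituting into the remaining equation gives: arrow(tree(unit), T2) = arrow(S1, io(S1)).
Decompose arrow/2: tree(unit) = S1,  T2 = io(S1).
Bind S1 := tree(unit); substituting into the remaining equation gives: T2 = io(tree(unit)). Substituting into the earlier binding gives T1 := io(tree(unit)).
Bind T2 := io(tree(unit)).
MGU = { T1 ↦ io(tree(unit)), S1 ↦ tree(unit), T2 ↦ io(tree(unit)) }, so T1 ↦ io(tree(unit)).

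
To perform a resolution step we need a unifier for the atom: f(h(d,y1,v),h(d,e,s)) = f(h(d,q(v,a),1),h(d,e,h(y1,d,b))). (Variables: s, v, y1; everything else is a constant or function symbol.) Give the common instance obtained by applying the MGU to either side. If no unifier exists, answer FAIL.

Decompose f/2: h(d,y1,v) = h(d,q(v,a),1),  h(d,e,s) = h(d,e,h(y1,d,b)).
Decompose h/3: d = d,  y1 = q(v,a),  v = 1.
Delete trivial equation d = d.
Bind y1 := q(v,a); substituting into the one remaining equation that mentions y1 gives: h(d,e,s) = h(d,e,h(q(v,a),d,b)).
Bind v := 1; substituting into the remaining equation gives: h(d,e,s) = h(d,e,h(q(1,a),d,b)). Substituting into the earlier binding gives y1 := q(1,a).
Decompose h/3: d = d,  e = e,  s = h(q(1,a),d,b).
Delete trivial equation d = d.
Delete trivial equation e = e.
Bind s := h(q(1,a),d,b).
Applying the MGU to either side gives f(h(d,q(1,a),1),h(d,e,h(q(1,a),d,b))).

f(h(d,q(1,a),1),h(d,e,h(q(1,a),d,b)))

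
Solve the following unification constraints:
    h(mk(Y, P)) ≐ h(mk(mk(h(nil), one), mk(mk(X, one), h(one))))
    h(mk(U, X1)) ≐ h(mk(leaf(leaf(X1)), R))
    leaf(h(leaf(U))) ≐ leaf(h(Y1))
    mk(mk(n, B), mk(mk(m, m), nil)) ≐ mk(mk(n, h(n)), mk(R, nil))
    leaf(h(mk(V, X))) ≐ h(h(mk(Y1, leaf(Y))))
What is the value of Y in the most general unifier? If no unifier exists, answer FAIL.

FAIL

Decompose h/1: mk(Y, P) ≐ mk(mk(h(nil), one), mk(mk(X, one), h(one))).
Decompose mk/2: Y ≐ mk(h(nil), one),  P ≐ mk(mk(X, one), h(one)).
Bind Y := mk(h(nil), one); substituting into the one remaining equation that mentions Y gives: leaf(h(mk(V, X))) ≐ h(h(mk(Y1, leaf(mk(h(nil), one))))).
Bind P := mk(mk(X, one), h(one)); no other remaining equation mentions P.
Decompose h/1: mk(U, X1) ≐ mk(leaf(leaf(X1)), R).
Decompose mk/2: U ≐ leaf(leaf(X1)),  X1 ≐ R.
Bind U := leaf(leaf(X1)); substituting into the one remaining equation that mentions U gives: leaf(h(leaf(leaf(leaf(X1))))) ≐ leaf(h(Y1)).
Bind X1 := R; substituting into the one remaining equation that mentions X1 gives: leaf(h(leaf(leaf(leaf(R))))) ≐ leaf(h(Y1)). Substituting into the earlier binding gives U := leaf(leaf(R)).
Decompose leaf/1: h(leaf(leaf(leaf(R)))) ≐ h(Y1).
Decompose h/1: leaf(leaf(leaf(R))) ≐ Y1.
Bind Y1 := leaf(leaf(leaf(R))); substituting into the one remaining equation that mentions Y1 gives: leaf(h(mk(V, X))) ≐ h(h(mk(leaf(leaf(leaf(R))), leaf(mk(h(nil), one))))).
Decompose mk/2: mk(n, B) ≐ mk(n, h(n)),  mk(mk(m, m), nil) ≐ mk(R, nil).
Decompose mk/2: n ≐ n,  B ≐ h(n).
Delete trivial equation n ≐ n.
Bind B := h(n); no other remaining equation mentions B.
Decompose mk/2: mk(m, m) ≐ R,  nil ≐ nil.
Bind R := mk(m, m); substituting into the one remaining equation that mentions R gives: leaf(h(mk(V, X))) ≐ h(h(mk(leaf(leaf(leaf(mk(m, m)))), leaf(mk(h(nil), one))))). Substituting into the earlier bindings gives U := leaf(leaf(mk(m, m))), X1 := mk(m, m), Y1 := leaf(leaf(leaf(mk(m, m)))).
Delete trivial equation nil ≐ nil.
Clash: head symbols differ (leaf/1 vs h/1); no unifier exists.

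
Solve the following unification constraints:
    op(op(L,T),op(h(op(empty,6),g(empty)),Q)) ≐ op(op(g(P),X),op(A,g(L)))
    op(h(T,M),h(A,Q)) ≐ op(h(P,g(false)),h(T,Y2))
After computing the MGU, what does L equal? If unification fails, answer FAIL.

Decompose op/2: op(L,T) ≐ op(g(P),X),  op(h(op(empty,6),g(empty)),Q) ≐ op(A,g(L)).
Decompose op/2: L ≐ g(P),  T ≐ X.
Bind L := g(P); substituting into the one remaining equation that mentions L gives: op(h(op(empty,6),g(empty)),Q) ≐ op(A,g(g(P))).
Bind T := X; substituting into the one remaining equation that mentions T gives: op(h(X,M),h(A,Q)) ≐ op(h(P,g(false)),h(X,Y2)).
Decompose op/2: h(op(empty,6),g(empty)) ≐ A,  Q ≐ g(g(P)).
Bind A := h(op(empty,6),g(empty)); substituting into the one remaining equation that mentions A gives: op(h(X,M),h(h(op(empty,6),g(empty)),Q)) ≐ op(h(P,g(false)),h(X,Y2)).
Bind Q := g(g(P)); substituting into the remaining equation gives: op(h(X,M),h(h(op(empty,6),g(empty)),g(g(P)))) ≐ op(h(P,g(false)),h(X,Y2)).
Decompose op/2: h(X,M) ≐ h(P,g(false)),  h(h(op(empty,6),g(empty)),g(g(P))) ≐ h(X,Y2).
Decompose h/2: X ≐ P,  M ≐ g(false).
Bind X := P; substituting into the one remaining equation that mentions X gives: h(h(op(empty,6),g(empty)),g(g(P))) ≐ h(P,Y2). Substituting into the earlier binding gives T := P.
Bind M := g(false); no other remaining equation mentions M.
Decompose h/2: h(op(empty,6),g(empty)) ≐ P,  g(g(P)) ≐ Y2.
Bind P := h(op(empty,6),g(empty)); substituting into the remaining equation gives: g(g(h(op(empty,6),g(empty)))) ≐ Y2. Substituting into the earlier bindings gives L := g(h(op(empty,6),g(empty))), T := h(op(empty,6),g(empty)), Q := g(g(h(op(empty,6),g(empty)))), X := h(op(empty,6),g(empty)).
Bind Y2 := g(g(h(op(empty,6),g(empty)))).
MGU = { L -> g(h(op(empty,6),g(empty))), T -> h(op(empty,6),g(empty)), A -> h(op(empty,6),g(empty)), Q -> g(g(h(op(empty,6),g(empty)))), X -> h(op(empty,6),g(empty)), M -> g(false), P -> h(op(empty,6),g(empty)), Y2 -> g(g(h(op(empty,6),g(empty)))) }, so L -> g(h(op(empty,6),g(empty))).

g(h(op(empty,6),g(empty)))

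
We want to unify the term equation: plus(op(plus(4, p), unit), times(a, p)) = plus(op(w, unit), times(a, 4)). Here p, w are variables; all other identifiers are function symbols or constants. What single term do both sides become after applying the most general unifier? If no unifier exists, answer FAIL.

plus(op(plus(4, 4), unit), times(a, 4))

Decompose plus/2: op(plus(4, p), unit) = op(w, unit),  times(a, p) = times(a, 4).
Decompose op/2: plus(4, p) = w,  unit = unit.
Bind w := plus(4, p); no other remaining equation mentions w.
Delete trivial equation unit = unit.
Decompose times/2: a = a,  p = 4.
Delete trivial equation a = a.
Bind p := 4. Substituting into the earlier binding gives w := plus(4, 4).
Applying the MGU to either side gives plus(op(plus(4, 4), unit), times(a, 4)).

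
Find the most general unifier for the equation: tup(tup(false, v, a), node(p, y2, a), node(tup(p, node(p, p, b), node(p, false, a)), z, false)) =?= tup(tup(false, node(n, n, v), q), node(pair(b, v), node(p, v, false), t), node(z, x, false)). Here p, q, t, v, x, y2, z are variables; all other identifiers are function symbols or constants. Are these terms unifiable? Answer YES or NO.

NO

Decompose tup/3: tup(false, v, a) =?= tup(false, node(n, n, v), q),  node(p, y2, a) =?= node(pair(b, v), node(p, v, false), t),  node(tup(p, node(p, p, b), node(p, false, a)), z, false) =?= node(z, x, false).
Decompose tup/3: false =?= false,  v =?= node(n, n, v),  a =?= q.
Delete trivial equation false =?= false.
Occurs check fails: v occurs in node(n, n, v); the equation v =?= node(n, n, v) has no finite solution.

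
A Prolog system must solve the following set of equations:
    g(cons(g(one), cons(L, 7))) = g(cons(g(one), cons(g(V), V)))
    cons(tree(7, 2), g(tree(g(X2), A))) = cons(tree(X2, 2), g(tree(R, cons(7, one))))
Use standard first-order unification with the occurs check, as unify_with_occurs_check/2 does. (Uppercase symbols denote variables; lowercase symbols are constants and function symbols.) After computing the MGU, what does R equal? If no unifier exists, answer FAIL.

g(7)

Decompose g/1: cons(g(one), cons(L, 7)) = cons(g(one), cons(g(V), V)).
Decompose cons/2: g(one) = g(one),  cons(L, 7) = cons(g(V), V).
Delete trivial equation g(one) = g(one).
Decompose cons/2: L = g(V),  7 = V.
Bind L := g(V); no other remaining equation mentions L.
Bind V := 7; no other remaining equation mentions V. Substituting into the earlier binding gives L := g(7).
Decompose cons/2: tree(7, 2) = tree(X2, 2),  g(tree(g(X2), A)) = g(tree(R, cons(7, one))).
Decompose tree/2: 7 = X2,  2 = 2.
Bind X2 := 7; substituting into the one remaining equation that mentions X2 gives: g(tree(g(7), A)) = g(tree(R, cons(7, one))).
Delete trivial equation 2 = 2.
Decompose g/1: tree(g(7), A) = tree(R, cons(7, one)).
Decompose tree/2: g(7) = R,  A = cons(7, one).
Bind R := g(7); no other remaining equation mentions R.
Bind A := cons(7, one).
MGU = { L ↦ g(7), V ↦ 7, X2 ↦ 7, R ↦ g(7), A ↦ cons(7, one) }, so R ↦ g(7).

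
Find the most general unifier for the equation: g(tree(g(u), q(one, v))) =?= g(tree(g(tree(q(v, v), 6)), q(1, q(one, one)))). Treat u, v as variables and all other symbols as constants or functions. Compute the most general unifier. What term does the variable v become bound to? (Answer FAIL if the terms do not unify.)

FAIL

Decompose g/1: tree(g(u), q(one, v)) =?= tree(g(tree(q(v, v), 6)), q(1, q(one, one))).
Decompose tree/2: g(u) =?= g(tree(q(v, v), 6)),  q(one, v) =?= q(1, q(one, one)).
Decompose g/1: u =?= tree(q(v, v), 6).
Bind u := tree(q(v, v), 6); no other remaining equation mentions u.
Decompose q/2: one =?= 1,  v =?= q(one, one).
Clash: constants one and 1 differ; no unifier exists.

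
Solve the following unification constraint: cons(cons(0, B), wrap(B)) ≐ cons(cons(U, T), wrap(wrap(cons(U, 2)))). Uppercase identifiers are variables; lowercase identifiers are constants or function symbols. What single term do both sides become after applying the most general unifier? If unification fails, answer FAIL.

Decompose cons/2: cons(0, B) ≐ cons(U, T),  wrap(B) ≐ wrap(wrap(cons(U, 2))).
Decompose cons/2: 0 ≐ U,  B ≐ T.
Bind U := 0; substituting into the one remaining equation that mentions U gives: wrap(B) ≐ wrap(wrap(cons(0, 2))).
Bind B := T; substituting into the remaining equation gives: wrap(T) ≐ wrap(wrap(cons(0, 2))).
Decompose wrap/1: T ≐ wrap(cons(0, 2)).
Bind T := wrap(cons(0, 2)). Substituting into the earlier binding gives B := wrap(cons(0, 2)).
Applying the MGU to either side gives cons(cons(0, wrap(cons(0, 2))), wrap(wrap(cons(0, 2)))).

cons(cons(0, wrap(cons(0, 2))), wrap(wrap(cons(0, 2))))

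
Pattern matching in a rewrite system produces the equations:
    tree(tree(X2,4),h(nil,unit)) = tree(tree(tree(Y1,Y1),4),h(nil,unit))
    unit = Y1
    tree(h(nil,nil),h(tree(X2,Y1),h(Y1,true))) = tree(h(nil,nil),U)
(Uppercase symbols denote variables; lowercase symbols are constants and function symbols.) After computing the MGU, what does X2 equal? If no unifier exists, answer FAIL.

tree(unit,unit)

Decompose tree/2: tree(X2,4) = tree(tree(Y1,Y1),4),  h(nil,unit) = h(nil,unit).
Decompose tree/2: X2 = tree(Y1,Y1),  4 = 4.
Bind X2 := tree(Y1,Y1); substituting into the one remaining equation that mentions X2 gives: tree(h(nil,nil),h(tree(tree(Y1,Y1),Y1),h(Y1,true))) = tree(h(nil,nil),U).
Delete trivial equation 4 = 4.
Delete trivial equation h(nil,unit) = h(nil,unit).
Bind Y1 := unit; substituting into the remaining equation gives: tree(h(nil,nil),h(tree(tree(unit,unit),unit),h(unit,true))) = tree(h(nil,nil),U). Substituting into the earlier binding gives X2 := tree(unit,unit).
Decompose tree/2: h(nil,nil) = h(nil,nil),  h(tree(tree(unit,unit),unit),h(unit,true)) = U.
Delete trivial equation h(nil,nil) = h(nil,nil).
Bind U := h(tree(tree(unit,unit),unit),h(unit,true)).
MGU = { X2 := tree(unit,unit), Y1 := unit, U := h(tree(tree(unit,unit),unit),h(unit,true)) }, so X2 := tree(unit,unit).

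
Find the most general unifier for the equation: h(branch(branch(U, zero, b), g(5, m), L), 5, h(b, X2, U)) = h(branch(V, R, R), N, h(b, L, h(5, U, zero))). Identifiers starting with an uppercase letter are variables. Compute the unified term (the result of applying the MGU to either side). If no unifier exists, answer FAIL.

FAIL

Decompose h/3: branch(branch(U, zero, b), g(5, m), L) = branch(V, R, R),  5 = N,  h(b, X2, U) = h(b, L, h(5, U, zero)).
Decompose branch/3: branch(U, zero, b) = V,  g(5, m) = R,  L = R.
Bind V := branch(U, zero, b); no other remaining equation mentions V.
Bind R := g(5, m); substituting into the one remaining equation that mentions R gives: L = g(5, m).
Bind L := g(5, m); substituting into the one remaining equation that mentions L gives: h(b, X2, U) = h(b, g(5, m), h(5, U, zero)).
Bind N := 5; no other remaining equation mentions N.
Decompose h/3: b = b,  X2 = g(5, m),  U = h(5, U, zero).
Delete trivial equation b = b.
Bind X2 := g(5, m); no other remaining equation mentions X2.
Occurs check fails: U occurs in h(5, U, zero); the equation U = h(5, U, zero) has no finite solution.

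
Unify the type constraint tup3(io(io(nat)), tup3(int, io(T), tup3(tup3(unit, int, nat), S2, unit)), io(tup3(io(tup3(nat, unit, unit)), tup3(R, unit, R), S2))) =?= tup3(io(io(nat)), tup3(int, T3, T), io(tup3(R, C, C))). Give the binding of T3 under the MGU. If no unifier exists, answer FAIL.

Decompose tup3/3: io(io(nat)) =?= io(io(nat)),  tup3(int, io(T), tup3(tup3(unit, int, nat), S2, unit)) =?= tup3(int, T3, T),  io(tup3(io(tup3(nat, unit, unit)), tup3(R, unit, R), S2)) =?= io(tup3(R, C, C)).
Delete trivial equation io(io(nat)) =?= io(io(nat)).
Decompose tup3/3: int =?= int,  io(T) =?= T3,  tup3(tup3(unit, int, nat), S2, unit) =?= T.
Delete trivial equation int =?= int.
Bind T3 := io(T); no other remaining equation mentions T3.
Bind T := tup3(tup3(unit, int, nat), S2, unit); no other remaining equation mentions T. Substituting into the earlier binding gives T3 := io(tup3(tup3(unit, int, nat), S2, unit)).
Decompose io/1: tup3(io(tup3(nat, unit, unit)), tup3(R, unit, R), S2) =?= tup3(R, C, C).
Decompose tup3/3: io(tup3(nat, unit, unit)) =?= R,  tup3(R, unit, R) =?= C,  S2 =?= C.
Bind R := io(tup3(nat, unit, unit)); substituting into the one remaining equation that mentions R gives: tup3(io(tup3(nat, unit, unit)), unit, io(tup3(nat, unit, unit))) =?= C.
Bind C := tup3(io(tup3(nat, unit, unit)), unit, io(tup3(nat, unit, unit))); substituting into the remaining equation gives: S2 =?= tup3(io(tup3(nat, unit, unit)), unit, io(tup3(nat, unit, unit))).
Bind S2 := tup3(io(tup3(nat, unit, unit)), unit, io(tup3(nat, unit, unit))). Substituting into the earlier bindings gives T3 := io(tup3(tup3(unit, int, nat), tup3(io(tup3(nat, unit, unit)), unit, io(tup3(nat, unit, unit))), unit)), T := tup3(tup3(unit, int, nat), tup3(io(tup3(nat, unit, unit)), unit, io(tup3(nat, unit, unit))), unit).
MGU = { T3 := io(tup3(tup3(unit, int, nat), tup3(io(tup3(nat, unit, unit)), unit, io(tup3(nat, unit, unit))), unit)), T := tup3(tup3(unit, int, nat), tup3(io(tup3(nat, unit, unit)), unit, io(tup3(nat, unit, unit))), unit), R := io(tup3(nat, unit, unit)), C := tup3(io(tup3(nat, unit, unit)), unit, io(tup3(nat, unit, unit))), S2 := tup3(io(tup3(nat, unit, unit)), unit, io(tup3(nat, unit, unit))) }, so T3 := io(tup3(tup3(unit, int, nat), tup3(io(tup3(nat, unit, unit)), unit, io(tup3(nat, unit, unit))), unit)).

io(tup3(tup3(unit, int, nat), tup3(io(tup3(nat, unit, unit)), unit, io(tup3(nat, unit, unit))), unit))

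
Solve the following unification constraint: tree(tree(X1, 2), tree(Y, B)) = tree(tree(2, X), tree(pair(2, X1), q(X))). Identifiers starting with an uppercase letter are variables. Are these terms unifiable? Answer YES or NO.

Decompose tree/2: tree(X1, 2) = tree(2, X),  tree(Y, B) = tree(pair(2, X1), q(X)).
Decompose tree/2: X1 = 2,  2 = X.
Bind X1 := 2; substituting into the one remaining equation that mentions X1 gives: tree(Y, B) = tree(pair(2, 2), q(X)).
Bind X := 2; substituting into the remaining equation gives: tree(Y, B) = tree(pair(2, 2), q(2)).
Decompose tree/2: Y = pair(2, 2),  B = q(2).
Bind Y := pair(2, 2); no other remaining equation mentions Y.
Bind B := q(2).
No equations remain and no clash or occurs-check failure arose, so a unifier exists.

YES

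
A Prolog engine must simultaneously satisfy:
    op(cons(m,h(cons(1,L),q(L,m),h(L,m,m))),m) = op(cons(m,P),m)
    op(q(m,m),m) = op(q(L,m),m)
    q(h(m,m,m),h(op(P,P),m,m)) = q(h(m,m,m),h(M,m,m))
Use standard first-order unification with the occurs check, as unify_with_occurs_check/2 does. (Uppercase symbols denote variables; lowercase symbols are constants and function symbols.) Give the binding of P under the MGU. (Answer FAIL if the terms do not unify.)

Decompose op/2: cons(m,h(cons(1,L),q(L,m),h(L,m,m))) = cons(m,P),  m = m.
Decompose cons/2: m = m,  h(cons(1,L),q(L,m),h(L,m,m)) = P.
Delete trivial equation m = m.
Bind P := h(cons(1,L),q(L,m),h(L,m,m)); substituting into the one remaining equation that mentions P gives: q(h(m,m,m),h(op(h(cons(1,L),q(L,m),h(L,m,m)),h(cons(1,L),q(L,m),h(L,m,m))),m,m)) = q(h(m,m,m),h(M,m,m)).
Delete trivial equation m = m.
Decompose op/2: q(m,m) = q(L,m),  m = m.
Decompose q/2: m = L,  m = m.
Bind L := m; substituting into the one remaining equation that mentions L gives: q(h(m,m,m),h(op(h(cons(1,m),q(m,m),h(m,m,m)),h(cons(1,m),q(m,m),h(m,m,m))),m,m)) = q(h(m,m,m),h(M,m,m)). Substituting into the earlier binding gives P := h(cons(1,m),q(m,m),h(m,m,m)).
Delete trivial equation m = m.
Delete trivial equation m = m.
Decompose q/2: h(m,m,m) = h(m,m,m),  h(op(h(cons(1,m),q(m,m),h(m,m,m)),h(cons(1,m),q(m,m),h(m,m,m))),m,m) = h(M,m,m).
Delete trivial equation h(m,m,m) = h(m,m,m).
Decompose h/3: op(h(cons(1,m),q(m,m),h(m,m,m)),h(cons(1,m),q(m,m),h(m,m,m))) = M,  m = m,  m = m.
Bind M := op(h(cons(1,m),q(m,m),h(m,m,m)),h(cons(1,m),q(m,m),h(m,m,m))); no other remaining equation mentions M.
Delete trivial equation m = m.
Delete trivial equation m = m.
MGU = { P = h(cons(1,m),q(m,m),h(m,m,m)), L = m, M = op(h(cons(1,m),q(m,m),h(m,m,m)),h(cons(1,m),q(m,m),h(m,m,m))) }, so P = h(cons(1,m),q(m,m),h(m,m,m)).

h(cons(1,m),q(m,m),h(m,m,m))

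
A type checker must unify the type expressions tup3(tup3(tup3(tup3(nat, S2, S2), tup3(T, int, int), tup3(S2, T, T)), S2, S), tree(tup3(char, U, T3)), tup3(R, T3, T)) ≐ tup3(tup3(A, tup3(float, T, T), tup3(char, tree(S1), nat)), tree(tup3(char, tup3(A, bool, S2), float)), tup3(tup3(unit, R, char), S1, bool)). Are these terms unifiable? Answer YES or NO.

NO

Decompose tup3/3: tup3(tup3(tup3(nat, S2, S2), tup3(T, int, int), tup3(S2, T, T)), S2, S) ≐ tup3(A, tup3(float, T, T), tup3(char, tree(S1), nat)),  tree(tup3(char, U, T3)) ≐ tree(tup3(char, tup3(A, bool, S2), float)),  tup3(R, T3, T) ≐ tup3(tup3(unit, R, char), S1, bool).
Decompose tup3/3: tup3(tup3(nat, S2, S2), tup3(T, int, int), tup3(S2, T, T)) ≐ A,  S2 ≐ tup3(float, T, T),  S ≐ tup3(char, tree(S1), nat).
Bind A := tup3(tup3(nat, S2, S2), tup3(T, int, int), tup3(S2, T, T)); substituting into the one remaining equation that mentions A gives: tree(tup3(char, U, T3)) ≐ tree(tup3(char, tup3(tup3(tup3(nat, S2, S2), tup3(T, int, int), tup3(S2, T, T)), bool, S2), float)).
Bind S2 := tup3(float, T, T); substituting into the one remaining equation that mentions S2 gives: tree(tup3(char, U, T3)) ≐ tree(tup3(char, tup3(tup3(tup3(nat, tup3(float, T, T), tup3(float, T, T)), tup3(T, int, int), tup3(tup3(float, T, T), T, T)), bool, tup3(float, T, T)), float)). Substituting into the earlier binding gives A := tup3(tup3(nat, tup3(float, T, T), tup3(float, T, T)), tup3(T, int, int), tup3(tup3(float, T, T), T, T)).
Bind S := tup3(char, tree(S1), nat); no other remaining equation mentions S.
Decompose tree/1: tup3(char, U, T3) ≐ tup3(char, tup3(tup3(tup3(nat, tup3(float, T, T), tup3(float, T, T)), tup3(T, int, int), tup3(tup3(float, T, T), T, T)), bool, tup3(float, T, T)), float).
Decompose tup3/3: char ≐ char,  U ≐ tup3(tup3(tup3(nat, tup3(float, T, T), tup3(float, T, T)), tup3(T, int, int), tup3(tup3(float, T, T), T, T)), bool, tup3(float, T, T)),  T3 ≐ float.
Delete trivial equation char ≐ char.
Bind U := tup3(tup3(tup3(nat, tup3(float, T, T), tup3(float, T, T)), tup3(T, int, int), tup3(tup3(float, T, T), T, T)), bool, tup3(float, T, T)); no other remaining equation mentions U.
Bind T3 := float; substituting into the remaining equation gives: tup3(R, float, T) ≐ tup3(tup3(unit, R, char), S1, bool).
Decompose tup3/3: R ≐ tup3(unit, R, char),  float ≐ S1,  T ≐ bool.
Occurs check fails: R occurs in tup3(unit, R, char); the equation R ≐ tup3(unit, R, char) has no finite solution.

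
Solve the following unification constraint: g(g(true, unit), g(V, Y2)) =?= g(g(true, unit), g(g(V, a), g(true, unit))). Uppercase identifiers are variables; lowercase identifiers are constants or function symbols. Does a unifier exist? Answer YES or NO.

NO

Decompose g/2: g(true, unit) =?= g(true, unit),  g(V, Y2) =?= g(g(V, a), g(true, unit)).
Delete trivial equation g(true, unit) =?= g(true, unit).
Decompose g/2: V =?= g(V, a),  Y2 =?= g(true, unit).
Occurs check fails: V occurs in g(V, a); the equation V =?= g(V, a) has no finite solution.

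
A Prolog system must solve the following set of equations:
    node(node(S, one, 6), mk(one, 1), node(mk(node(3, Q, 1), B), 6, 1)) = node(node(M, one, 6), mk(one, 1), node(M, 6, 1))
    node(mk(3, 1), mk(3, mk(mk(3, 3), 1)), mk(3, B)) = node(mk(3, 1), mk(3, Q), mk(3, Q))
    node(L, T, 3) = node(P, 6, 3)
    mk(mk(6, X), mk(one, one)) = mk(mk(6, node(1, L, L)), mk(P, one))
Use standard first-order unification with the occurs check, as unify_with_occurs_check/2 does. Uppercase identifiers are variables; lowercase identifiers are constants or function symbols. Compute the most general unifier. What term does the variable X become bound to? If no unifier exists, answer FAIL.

node(1, one, one)

Decompose node/3: node(S, one, 6) = node(M, one, 6),  mk(one, 1) = mk(one, 1),  node(mk(node(3, Q, 1), B), 6, 1) = node(M, 6, 1).
Decompose node/3: S = M,  one = one,  6 = 6.
Bind S := M; no other remaining equation mentions S.
Delete trivial equation one = one.
Delete trivial equation 6 = 6.
Delete trivial equation mk(one, 1) = mk(one, 1).
Decompose node/3: mk(node(3, Q, 1), B) = M,  6 = 6,  1 = 1.
Bind M := mk(node(3, Q, 1), B); no other remaining equation mentions M. Substituting into the earlier binding gives S := mk(node(3, Q, 1), B).
Delete trivial equation 6 = 6.
Delete trivial equation 1 = 1.
Decompose node/3: mk(3, 1) = mk(3, 1),  mk(3, mk(mk(3, 3), 1)) = mk(3, Q),  mk(3, B) = mk(3, Q).
Delete trivial equation mk(3, 1) = mk(3, 1).
Decompose mk/2: 3 = 3,  mk(mk(3, 3), 1) = Q.
Delete trivial equation 3 = 3.
Bind Q := mk(mk(3, 3), 1); substituting into the one remaining equation that mentions Q gives: mk(3, B) = mk(3, mk(mk(3, 3), 1)). Substituting into the earlier bindings gives S := mk(node(3, mk(mk(3, 3), 1), 1), B), M := mk(node(3, mk(mk(3, 3), 1), 1), B).
Decompose mk/2: 3 = 3,  B = mk(mk(3, 3), 1).
Delete trivial equation 3 = 3.
Bind B := mk(mk(3, 3), 1); no other remaining equation mentions B. Substituting into the earlier bindings gives S := mk(node(3, mk(mk(3, 3), 1), 1), mk(mk(3, 3), 1)), M := mk(node(3, mk(mk(3, 3), 1), 1), mk(mk(3, 3), 1)).
Decompose node/3: L = P,  T = 6,  3 = 3.
Bind L := P; substituting into the one remaining equation that mentions L gives: mk(mk(6, X), mk(one, one)) = mk(mk(6, node(1, P, P)), mk(P, one)).
Bind T := 6; no other remaining equation mentions T.
Delete trivial equation 3 = 3.
Decompose mk/2: mk(6, X) = mk(6, node(1, P, P)),  mk(one, one) = mk(P, one).
Decompose mk/2: 6 = 6,  X = node(1, P, P).
Delete trivial equation 6 = 6.
Bind X := node(1, P, P); no other remaining equation mentions X.
Decompose mk/2: one = P,  one = one.
Bind P := one; no other remaining equation mentions P. Substituting into the earlier bindings gives L := one, X := node(1, one, one).
Delete trivial equation one = one.
MGU = { S -> mk(node(3, mk(mk(3, 3), 1), 1), mk(mk(3, 3), 1)), M -> mk(node(3, mk(mk(3, 3), 1), 1), mk(mk(3, 3), 1)), Q -> mk(mk(3, 3), 1), B -> mk(mk(3, 3), 1), L -> one, T -> 6, X -> node(1, one, one), P -> one }, so X -> node(1, one, one).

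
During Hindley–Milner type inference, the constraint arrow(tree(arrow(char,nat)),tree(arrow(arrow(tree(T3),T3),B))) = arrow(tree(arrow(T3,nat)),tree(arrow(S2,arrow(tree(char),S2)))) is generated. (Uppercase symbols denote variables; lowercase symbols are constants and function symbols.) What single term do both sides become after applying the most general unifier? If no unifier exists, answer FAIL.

arrow(tree(arrow(char,nat)),tree(arrow(arrow(tree(char),char),arrow(tree(char),arrow(tree(char),char)))))

Decompose arrow/2: tree(arrow(char,nat)) = tree(arrow(T3,nat)),  tree(arrow(arrow(tree(T3),T3),B)) = tree(arrow(S2,arrow(tree(char),S2))).
Decompose tree/1: arrow(char,nat) = arrow(T3,nat).
Decompose arrow/2: char = T3,  nat = nat.
Bind T3 := char; substituting into the one remaining equation that mentions T3 gives: tree(arrow(arrow(tree(char),char),B)) = tree(arrow(S2,arrow(tree(char),S2))).
Delete trivial equation nat = nat.
Decompose tree/1: arrow(arrow(tree(char),char),B) = arrow(S2,arrow(tree(char),S2)).
Decompose arrow/2: arrow(tree(char),char) = S2,  B = arrow(tree(char),S2).
Bind S2 := arrow(tree(char),char); substituting into the remaining equation gives: B = arrow(tree(char),arrow(tree(char),char)).
Bind B := arrow(tree(char),arrow(tree(char),char)).
Applying the MGU to either side gives arrow(tree(arrow(char,nat)),tree(arrow(arrow(tree(char),char),arrow(tree(char),arrow(tree(char),char))))).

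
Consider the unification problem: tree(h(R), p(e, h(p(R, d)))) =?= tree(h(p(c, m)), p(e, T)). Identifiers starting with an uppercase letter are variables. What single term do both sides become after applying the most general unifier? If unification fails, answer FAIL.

Decompose tree/2: h(R) =?= h(p(c, m)),  p(e, h(p(R, d))) =?= p(e, T).
Decompose h/1: R =?= p(c, m).
Bind R := p(c, m); substituting into the remaining equation gives: p(e, h(p(p(c, m), d))) =?= p(e, T).
Decompose p/2: e =?= e,  h(p(p(c, m), d)) =?= T.
Delete trivial equation e =?= e.
Bind T := h(p(p(c, m), d)).
Applying the MGU to either side gives tree(h(p(c, m)), p(e, h(p(p(c, m), d)))).

tree(h(p(c, m)), p(e, h(p(p(c, m), d))))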